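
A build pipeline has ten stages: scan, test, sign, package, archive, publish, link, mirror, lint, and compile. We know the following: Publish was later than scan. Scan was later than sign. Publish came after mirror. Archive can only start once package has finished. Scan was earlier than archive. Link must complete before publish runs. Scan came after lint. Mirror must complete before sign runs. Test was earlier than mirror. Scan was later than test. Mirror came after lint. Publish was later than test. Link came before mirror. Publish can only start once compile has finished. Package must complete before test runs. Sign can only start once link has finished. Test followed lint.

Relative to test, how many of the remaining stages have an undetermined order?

2

Forced before test: lint and package; forced after test: archive, mirror, publish, scan, and sign.
That leaves compile and link with no forced order relative to test — 2.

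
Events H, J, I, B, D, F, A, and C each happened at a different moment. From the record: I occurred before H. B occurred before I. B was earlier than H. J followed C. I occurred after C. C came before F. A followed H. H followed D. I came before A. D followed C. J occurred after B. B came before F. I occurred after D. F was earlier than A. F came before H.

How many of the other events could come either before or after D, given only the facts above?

3

Forced before D: C; forced after D: A, H, and I.
That leaves B, F, and J with no forced order relative to D — 3.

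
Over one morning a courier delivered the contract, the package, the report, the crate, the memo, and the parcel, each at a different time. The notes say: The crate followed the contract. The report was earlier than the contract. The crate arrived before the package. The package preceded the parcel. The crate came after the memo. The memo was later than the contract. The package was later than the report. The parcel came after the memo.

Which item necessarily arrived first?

The report has a chain of constraints placing it before every other item, so the report must be first.

the report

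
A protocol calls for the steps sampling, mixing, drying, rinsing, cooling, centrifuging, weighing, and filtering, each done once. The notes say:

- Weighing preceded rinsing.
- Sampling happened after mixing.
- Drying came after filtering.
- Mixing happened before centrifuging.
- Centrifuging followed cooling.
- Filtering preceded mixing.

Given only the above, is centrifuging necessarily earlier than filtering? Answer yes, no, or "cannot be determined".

Tracing the constraints gives filtering → mixing → centrifuging, so filtering must come before centrifuging.
That means centrifuging cannot be before filtering.

no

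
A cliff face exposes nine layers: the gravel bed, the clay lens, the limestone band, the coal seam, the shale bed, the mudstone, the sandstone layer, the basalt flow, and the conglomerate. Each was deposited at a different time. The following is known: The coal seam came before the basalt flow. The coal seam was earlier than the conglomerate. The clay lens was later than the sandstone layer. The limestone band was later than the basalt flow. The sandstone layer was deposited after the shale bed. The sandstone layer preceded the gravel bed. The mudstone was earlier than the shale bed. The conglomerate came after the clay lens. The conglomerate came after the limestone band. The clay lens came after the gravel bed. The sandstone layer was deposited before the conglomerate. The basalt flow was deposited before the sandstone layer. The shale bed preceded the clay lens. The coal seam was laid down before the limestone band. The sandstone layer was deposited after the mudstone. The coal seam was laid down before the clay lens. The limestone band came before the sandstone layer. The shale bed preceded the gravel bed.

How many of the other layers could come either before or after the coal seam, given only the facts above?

Forced after the coal seam: the basalt flow, the clay lens, the conglomerate, the gravel bed, the limestone band, and the sandstone layer.
That leaves the mudstone and the shale bed with no forced order relative to the coal seam — 2.

2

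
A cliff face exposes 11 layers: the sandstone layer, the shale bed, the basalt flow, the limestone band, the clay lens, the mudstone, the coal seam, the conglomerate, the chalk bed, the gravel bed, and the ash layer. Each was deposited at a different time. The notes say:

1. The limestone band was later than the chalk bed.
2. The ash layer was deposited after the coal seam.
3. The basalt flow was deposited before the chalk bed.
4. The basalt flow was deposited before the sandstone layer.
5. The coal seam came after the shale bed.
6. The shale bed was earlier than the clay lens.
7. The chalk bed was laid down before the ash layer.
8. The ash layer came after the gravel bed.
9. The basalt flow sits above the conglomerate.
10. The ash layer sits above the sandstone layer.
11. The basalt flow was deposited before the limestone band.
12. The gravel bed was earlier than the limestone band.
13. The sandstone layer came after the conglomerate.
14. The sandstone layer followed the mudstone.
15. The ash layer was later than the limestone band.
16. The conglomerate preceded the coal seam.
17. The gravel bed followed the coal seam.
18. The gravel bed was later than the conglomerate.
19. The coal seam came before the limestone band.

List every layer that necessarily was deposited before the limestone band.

Directly stated before the limestone band: the basalt flow, the chalk bed, the coal seam, and the gravel bed.
The conglomerate reaches the limestone band via the conglomerate → the coal seam → the limestone band.
The shale bed reaches the limestone band via the shale bed → the coal seam → the limestone band.
No chain forces the sandstone layer (or any of the others) ahead of the limestone band.

the basalt flow, the chalk bed, the coal seam, the conglomerate, the gravel bed, the shale bed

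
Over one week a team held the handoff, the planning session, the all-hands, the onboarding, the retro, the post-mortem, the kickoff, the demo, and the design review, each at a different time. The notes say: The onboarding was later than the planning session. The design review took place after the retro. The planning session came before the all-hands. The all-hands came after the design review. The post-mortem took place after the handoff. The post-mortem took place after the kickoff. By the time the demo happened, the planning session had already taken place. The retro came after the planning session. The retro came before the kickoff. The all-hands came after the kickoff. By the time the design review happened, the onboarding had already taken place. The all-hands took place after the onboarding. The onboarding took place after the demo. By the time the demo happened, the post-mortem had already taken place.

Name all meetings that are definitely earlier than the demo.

Directly stated before the demo: the planning session and the post-mortem.
The handoff reaches the demo via the handoff → the post-mortem → the demo.
The kickoff reaches the demo via the kickoff → the post-mortem → the demo.
The retro reaches the demo via the retro → the kickoff → the post-mortem → the demo.
No chain forces the design review (or any of the others) ahead of the demo.

the handoff, the kickoff, the planning session, the post-mortem, the retro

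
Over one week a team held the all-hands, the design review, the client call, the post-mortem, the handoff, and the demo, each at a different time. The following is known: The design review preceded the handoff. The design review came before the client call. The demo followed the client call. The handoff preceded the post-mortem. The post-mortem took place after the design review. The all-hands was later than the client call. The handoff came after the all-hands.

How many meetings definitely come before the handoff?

3

Directly stated before the handoff: the all-hands and the design review.
The client call reaches the handoff via the client call → the all-hands → the handoff.
No chain forces the post-mortem (or any of the others) ahead of the handoff.
That's the all-hands, the client call, and the design review — 3 in all.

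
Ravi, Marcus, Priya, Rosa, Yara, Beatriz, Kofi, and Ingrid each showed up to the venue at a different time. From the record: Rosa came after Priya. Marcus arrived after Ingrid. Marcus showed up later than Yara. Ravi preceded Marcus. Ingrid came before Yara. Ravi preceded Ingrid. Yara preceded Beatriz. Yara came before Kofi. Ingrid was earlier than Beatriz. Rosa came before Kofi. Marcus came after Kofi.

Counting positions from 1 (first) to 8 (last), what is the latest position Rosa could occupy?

Rosa must come before Kofi and Marcus — 2 guests forced after them.
Everything else can be placed before Rosa in some valid order, so Rosa can sit as late as position 8 − 2 = 6.

6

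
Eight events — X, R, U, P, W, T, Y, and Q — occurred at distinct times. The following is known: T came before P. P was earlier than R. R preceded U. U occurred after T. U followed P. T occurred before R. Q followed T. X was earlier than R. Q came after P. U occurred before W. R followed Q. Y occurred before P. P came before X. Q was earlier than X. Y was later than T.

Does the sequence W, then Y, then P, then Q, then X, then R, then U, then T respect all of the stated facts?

no

The constraints require T before R, but in the proposed sequence R appears ahead of T. That one violation is enough.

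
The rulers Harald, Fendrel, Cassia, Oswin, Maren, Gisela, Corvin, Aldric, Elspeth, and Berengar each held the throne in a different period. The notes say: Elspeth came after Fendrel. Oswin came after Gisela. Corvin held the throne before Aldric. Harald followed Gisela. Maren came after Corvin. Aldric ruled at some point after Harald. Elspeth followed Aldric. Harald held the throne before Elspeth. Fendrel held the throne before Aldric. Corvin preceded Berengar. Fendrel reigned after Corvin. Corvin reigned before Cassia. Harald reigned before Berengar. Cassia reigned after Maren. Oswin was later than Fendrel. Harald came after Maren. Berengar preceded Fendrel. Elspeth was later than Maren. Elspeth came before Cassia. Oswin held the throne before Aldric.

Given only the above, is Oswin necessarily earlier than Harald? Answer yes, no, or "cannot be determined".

Tracing the constraints gives Harald → Berengar → Fendrel → Oswin, so Harald must come before Oswin.
That means Oswin cannot be before Harald.

no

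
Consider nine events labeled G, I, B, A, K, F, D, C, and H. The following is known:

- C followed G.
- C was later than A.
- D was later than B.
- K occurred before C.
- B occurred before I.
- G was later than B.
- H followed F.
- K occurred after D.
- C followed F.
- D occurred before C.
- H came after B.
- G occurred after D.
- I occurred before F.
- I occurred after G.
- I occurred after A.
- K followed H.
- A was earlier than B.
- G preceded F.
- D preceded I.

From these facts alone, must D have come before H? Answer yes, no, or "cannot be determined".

Chain the constraints: D → G → F → H. Each link is directly stated, so D comes before H.

yes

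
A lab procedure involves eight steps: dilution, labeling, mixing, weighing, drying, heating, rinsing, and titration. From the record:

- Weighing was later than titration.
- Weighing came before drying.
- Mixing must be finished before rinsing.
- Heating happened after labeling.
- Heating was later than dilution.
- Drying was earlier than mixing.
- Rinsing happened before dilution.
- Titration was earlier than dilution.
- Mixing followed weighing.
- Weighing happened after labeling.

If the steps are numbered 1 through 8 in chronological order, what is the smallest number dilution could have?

Drying, labeling, mixing, rinsing, titration, and weighing must all come before dilution — 6 forced predecessors.
Nothing else is forced ahead of dilution, so its earliest slot is position 6 + 1 = 7.

7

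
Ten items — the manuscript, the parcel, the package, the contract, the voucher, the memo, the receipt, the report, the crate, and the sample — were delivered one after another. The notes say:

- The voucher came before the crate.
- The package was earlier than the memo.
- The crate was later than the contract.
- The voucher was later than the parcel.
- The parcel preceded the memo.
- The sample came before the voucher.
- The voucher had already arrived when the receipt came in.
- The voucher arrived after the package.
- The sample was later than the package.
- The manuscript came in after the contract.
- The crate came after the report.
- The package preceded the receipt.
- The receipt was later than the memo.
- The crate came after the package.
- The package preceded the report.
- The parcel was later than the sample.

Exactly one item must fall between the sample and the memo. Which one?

the parcel

Tracing the constraints gives the sample → the parcel → the memo, so the parcel sits after the sample and before the memo.
No other item is forced both after the sample and before the memo.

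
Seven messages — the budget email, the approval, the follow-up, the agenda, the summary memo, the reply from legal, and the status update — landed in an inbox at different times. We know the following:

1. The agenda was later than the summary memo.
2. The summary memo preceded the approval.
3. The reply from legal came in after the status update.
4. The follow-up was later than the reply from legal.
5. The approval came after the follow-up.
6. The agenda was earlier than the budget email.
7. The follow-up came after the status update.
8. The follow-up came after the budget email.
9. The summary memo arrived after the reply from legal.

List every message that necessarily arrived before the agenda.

Directly stated before the agenda: the summary memo.
The reply from legal reaches the agenda via the reply from legal → the summary memo → the agenda.
The status update reaches the agenda via the status update → the reply from legal → the summary memo → the agenda.

the reply from legal, the status update, the summary memo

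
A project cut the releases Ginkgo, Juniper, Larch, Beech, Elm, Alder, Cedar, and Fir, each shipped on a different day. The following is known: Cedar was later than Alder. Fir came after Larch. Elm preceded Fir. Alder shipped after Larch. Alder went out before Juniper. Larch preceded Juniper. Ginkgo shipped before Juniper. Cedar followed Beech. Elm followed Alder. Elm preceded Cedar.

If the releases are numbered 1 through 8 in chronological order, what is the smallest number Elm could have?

Alder and Larch must both come before Elm — 2 forced predecessors.
Nothing else is forced ahead of Elm, so its earliest slot is position 2 + 1 = 3.

3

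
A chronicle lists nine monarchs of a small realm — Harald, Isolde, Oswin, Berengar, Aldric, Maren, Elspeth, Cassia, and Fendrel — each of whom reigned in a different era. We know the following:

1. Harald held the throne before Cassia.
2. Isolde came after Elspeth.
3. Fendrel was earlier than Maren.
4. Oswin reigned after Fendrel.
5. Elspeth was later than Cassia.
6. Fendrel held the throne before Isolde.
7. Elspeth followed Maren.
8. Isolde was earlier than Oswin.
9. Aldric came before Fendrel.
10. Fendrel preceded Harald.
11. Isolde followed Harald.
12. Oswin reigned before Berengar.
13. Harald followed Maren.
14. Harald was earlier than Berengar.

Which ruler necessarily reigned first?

Aldric has a chain of constraints placing them before every other ruler, so Aldric must be first.

Aldric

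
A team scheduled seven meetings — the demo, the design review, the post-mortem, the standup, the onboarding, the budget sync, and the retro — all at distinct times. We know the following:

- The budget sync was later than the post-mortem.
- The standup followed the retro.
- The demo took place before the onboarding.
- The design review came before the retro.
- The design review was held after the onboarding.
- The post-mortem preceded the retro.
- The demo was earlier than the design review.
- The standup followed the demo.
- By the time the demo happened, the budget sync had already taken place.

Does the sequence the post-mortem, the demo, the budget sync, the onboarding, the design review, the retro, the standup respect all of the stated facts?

no

The constraints require the budget sync before the demo, but in the proposed sequence the demo appears ahead of the budget sync. That one violation is enough.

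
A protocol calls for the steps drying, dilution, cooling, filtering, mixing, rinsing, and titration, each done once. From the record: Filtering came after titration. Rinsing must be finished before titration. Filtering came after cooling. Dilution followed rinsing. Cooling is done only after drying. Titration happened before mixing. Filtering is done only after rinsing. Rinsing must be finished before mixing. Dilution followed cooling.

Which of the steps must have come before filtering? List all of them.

cooling, drying, rinsing, titration

Directly stated before filtering: cooling, rinsing, and titration.
Drying reaches filtering via drying → cooling → filtering.
No chain forces dilution (or any of the others) ahead of filtering.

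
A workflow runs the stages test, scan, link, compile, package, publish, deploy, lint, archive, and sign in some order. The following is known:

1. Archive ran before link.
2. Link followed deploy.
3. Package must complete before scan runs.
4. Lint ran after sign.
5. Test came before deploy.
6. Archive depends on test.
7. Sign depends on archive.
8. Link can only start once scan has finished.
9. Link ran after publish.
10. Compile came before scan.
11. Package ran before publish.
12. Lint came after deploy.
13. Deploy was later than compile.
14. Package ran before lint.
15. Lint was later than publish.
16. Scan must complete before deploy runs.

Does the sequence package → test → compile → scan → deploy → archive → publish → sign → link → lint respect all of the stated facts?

yes

Check each stated constraint against the proposed order — e.g. package is ahead of publish; package is ahead of lint. Every pair is in the required order; nothing is violated.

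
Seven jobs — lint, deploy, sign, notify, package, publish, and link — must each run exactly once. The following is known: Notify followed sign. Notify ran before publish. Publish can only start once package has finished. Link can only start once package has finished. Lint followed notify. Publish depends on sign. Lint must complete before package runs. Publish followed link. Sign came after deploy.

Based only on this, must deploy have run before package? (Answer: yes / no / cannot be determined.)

yes

Chain the constraints: deploy → sign → notify → lint → package. Each link is directly stated, so deploy comes before package.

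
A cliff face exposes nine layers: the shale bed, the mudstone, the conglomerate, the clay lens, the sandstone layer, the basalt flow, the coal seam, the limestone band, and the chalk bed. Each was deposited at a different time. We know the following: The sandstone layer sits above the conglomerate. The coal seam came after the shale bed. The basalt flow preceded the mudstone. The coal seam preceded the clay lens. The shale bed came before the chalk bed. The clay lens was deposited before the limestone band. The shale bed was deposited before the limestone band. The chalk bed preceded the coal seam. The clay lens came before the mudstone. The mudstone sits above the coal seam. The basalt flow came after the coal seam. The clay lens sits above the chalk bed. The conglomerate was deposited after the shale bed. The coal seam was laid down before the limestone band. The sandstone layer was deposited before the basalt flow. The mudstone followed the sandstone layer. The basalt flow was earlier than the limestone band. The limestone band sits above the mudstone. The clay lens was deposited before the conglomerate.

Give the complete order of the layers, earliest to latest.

the shale bed, the chalk bed, the coal seam, the clay lens, the conglomerate, the sandstone layer, the basalt flow, the mudstone, the limestone band

The constraints fix every adjacent pair, so only one ordering works:
the shale bed → the chalk bed → the coal seam → the clay lens → the conglomerate → the sandstone layer → the basalt flow → the mudstone → the limestone band.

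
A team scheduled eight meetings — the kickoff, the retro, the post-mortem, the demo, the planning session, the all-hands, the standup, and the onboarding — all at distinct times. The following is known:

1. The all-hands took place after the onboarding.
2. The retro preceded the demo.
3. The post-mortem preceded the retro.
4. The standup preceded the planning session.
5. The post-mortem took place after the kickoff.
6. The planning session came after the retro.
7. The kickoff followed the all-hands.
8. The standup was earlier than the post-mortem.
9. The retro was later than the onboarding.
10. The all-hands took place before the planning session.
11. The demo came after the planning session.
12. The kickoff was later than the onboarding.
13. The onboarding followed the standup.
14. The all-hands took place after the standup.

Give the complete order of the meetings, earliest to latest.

The constraints fix every adjacent pair, so only one ordering works:
the standup → the onboarding → the all-hands → the kickoff → the post-mortem → the retro → the planning session → the demo.

the standup, the onboarding, the all-hands, the kickoff, the post-mortem, the retro, the planning session, the demo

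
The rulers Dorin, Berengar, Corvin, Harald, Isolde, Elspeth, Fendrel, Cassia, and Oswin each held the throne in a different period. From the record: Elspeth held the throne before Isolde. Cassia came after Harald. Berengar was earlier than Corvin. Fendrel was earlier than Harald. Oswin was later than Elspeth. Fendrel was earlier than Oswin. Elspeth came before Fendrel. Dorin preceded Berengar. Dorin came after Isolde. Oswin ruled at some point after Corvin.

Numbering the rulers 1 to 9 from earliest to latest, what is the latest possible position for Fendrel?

6

Fendrel must come before Cassia, Harald, and Oswin — 3 rulers forced after them.
Everything else can be placed before Fendrel in some valid order, so Fendrel can sit as late as position 9 − 3 = 6.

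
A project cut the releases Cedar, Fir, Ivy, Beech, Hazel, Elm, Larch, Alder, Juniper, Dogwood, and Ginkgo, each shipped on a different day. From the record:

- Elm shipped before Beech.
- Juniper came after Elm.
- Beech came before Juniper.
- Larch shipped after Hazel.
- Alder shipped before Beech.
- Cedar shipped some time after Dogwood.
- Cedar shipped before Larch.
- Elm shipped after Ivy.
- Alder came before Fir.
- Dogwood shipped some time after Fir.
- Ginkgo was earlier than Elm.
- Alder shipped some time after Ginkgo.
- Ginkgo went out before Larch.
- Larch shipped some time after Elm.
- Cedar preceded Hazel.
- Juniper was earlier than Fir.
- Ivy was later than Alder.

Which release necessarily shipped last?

Every other release has a chain of constraints placing it before Larch, so Larch is last.

Larch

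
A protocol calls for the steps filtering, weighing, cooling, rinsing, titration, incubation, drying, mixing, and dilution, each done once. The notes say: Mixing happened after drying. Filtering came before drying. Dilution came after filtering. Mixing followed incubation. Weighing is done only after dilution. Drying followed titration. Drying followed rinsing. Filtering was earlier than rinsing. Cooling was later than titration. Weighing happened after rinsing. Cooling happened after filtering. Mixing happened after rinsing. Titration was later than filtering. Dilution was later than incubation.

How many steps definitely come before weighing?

Directly stated before weighing: dilution and rinsing.
Filtering reaches weighing via filtering → rinsing → weighing.
Incubation reaches weighing via incubation → dilution → weighing.
No chain forces titration (or any of the others) ahead of weighing.
That's dilution, filtering, incubation, and rinsing — 4 in all.

4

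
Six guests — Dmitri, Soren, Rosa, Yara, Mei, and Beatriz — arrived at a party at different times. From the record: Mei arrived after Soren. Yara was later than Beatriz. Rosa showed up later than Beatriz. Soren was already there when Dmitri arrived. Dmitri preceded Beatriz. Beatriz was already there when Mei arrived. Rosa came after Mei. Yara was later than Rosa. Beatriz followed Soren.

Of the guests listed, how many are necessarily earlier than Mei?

3

Directly stated before Mei: Beatriz and Soren.
Dmitri reaches Mei via Dmitri → Beatriz → Mei.
That's Beatriz, Dmitri, and Soren — 3 in all.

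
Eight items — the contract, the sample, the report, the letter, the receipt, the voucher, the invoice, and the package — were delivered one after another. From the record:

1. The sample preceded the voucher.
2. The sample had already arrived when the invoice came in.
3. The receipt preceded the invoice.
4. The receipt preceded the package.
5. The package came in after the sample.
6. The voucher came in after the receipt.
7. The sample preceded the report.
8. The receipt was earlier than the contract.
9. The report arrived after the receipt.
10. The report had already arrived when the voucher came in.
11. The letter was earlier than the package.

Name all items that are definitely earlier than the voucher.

Directly stated before the voucher: the receipt, the report, and the sample.
No chain forces the contract (or any of the others) ahead of the voucher.

the receipt, the report, the sample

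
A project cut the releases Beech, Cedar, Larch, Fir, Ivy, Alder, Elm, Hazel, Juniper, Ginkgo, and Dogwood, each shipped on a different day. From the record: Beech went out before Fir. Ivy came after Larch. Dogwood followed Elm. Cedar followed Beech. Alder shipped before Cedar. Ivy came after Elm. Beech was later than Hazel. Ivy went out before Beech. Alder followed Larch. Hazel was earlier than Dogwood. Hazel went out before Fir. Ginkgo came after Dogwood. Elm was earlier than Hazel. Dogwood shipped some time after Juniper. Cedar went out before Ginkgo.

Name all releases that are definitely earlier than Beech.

Directly stated before Beech: Hazel and Ivy.
Elm reaches Beech via Elm → Ivy → Beech.
Larch reaches Beech via Larch → Ivy → Beech.
No chain forces Alder (or any of the others) ahead of Beech.

Elm, Hazel, Ivy, Larch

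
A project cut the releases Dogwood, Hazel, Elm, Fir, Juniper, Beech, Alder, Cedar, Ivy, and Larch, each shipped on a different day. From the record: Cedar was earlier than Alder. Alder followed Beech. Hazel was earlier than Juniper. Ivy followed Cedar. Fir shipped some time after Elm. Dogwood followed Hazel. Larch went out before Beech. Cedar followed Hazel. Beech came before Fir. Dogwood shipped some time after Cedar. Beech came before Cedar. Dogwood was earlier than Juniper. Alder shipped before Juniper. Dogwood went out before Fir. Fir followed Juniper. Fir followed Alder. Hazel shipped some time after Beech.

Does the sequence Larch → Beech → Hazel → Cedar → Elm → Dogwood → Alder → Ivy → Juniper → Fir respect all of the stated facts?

yes

Check each stated constraint against the proposed order — e.g. Hazel is ahead of Juniper; Beech is ahead of Fir. Every pair is in the required order; nothing is violated.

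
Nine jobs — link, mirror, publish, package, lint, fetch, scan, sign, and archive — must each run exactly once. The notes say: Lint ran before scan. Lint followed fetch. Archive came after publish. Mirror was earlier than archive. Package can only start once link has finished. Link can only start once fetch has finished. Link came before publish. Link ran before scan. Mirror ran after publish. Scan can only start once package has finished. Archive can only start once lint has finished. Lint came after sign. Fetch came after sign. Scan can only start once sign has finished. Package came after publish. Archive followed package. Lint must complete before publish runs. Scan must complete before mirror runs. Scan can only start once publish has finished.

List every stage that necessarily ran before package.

Directly stated before package: link and publish.
Fetch reaches package via fetch → link → package.
Lint reaches package via lint → publish → package.
Sign reaches package via sign → fetch → link → package.

fetch, link, lint, publish, sign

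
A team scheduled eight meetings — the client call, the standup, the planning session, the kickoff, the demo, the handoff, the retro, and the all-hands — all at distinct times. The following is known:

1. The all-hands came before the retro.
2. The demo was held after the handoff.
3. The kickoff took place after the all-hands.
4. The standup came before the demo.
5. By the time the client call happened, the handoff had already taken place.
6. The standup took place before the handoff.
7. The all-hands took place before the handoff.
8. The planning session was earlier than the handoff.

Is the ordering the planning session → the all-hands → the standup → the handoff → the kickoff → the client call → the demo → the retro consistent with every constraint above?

Check each stated constraint against the proposed order — e.g. the standup is ahead of the demo; the all-hands is ahead of the retro. Every pair is in the required order; nothing is violated.

yes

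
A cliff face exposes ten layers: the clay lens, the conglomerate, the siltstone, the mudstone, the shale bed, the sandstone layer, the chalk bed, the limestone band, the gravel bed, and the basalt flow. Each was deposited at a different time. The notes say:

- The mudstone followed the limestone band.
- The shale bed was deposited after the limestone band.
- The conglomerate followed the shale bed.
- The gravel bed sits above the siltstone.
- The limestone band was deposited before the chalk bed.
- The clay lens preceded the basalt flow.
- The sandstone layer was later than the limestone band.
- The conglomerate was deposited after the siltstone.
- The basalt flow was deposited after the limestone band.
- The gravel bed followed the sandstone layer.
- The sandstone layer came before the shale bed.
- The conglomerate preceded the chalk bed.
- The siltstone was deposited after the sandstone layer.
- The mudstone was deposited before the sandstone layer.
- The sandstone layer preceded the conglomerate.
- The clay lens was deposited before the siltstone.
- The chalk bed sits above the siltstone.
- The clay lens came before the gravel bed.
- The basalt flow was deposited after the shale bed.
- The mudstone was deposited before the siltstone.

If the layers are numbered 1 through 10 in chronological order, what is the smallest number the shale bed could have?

4

The limestone band, the mudstone, and the sandstone layer must all come before the shale bed — 3 forced predecessors.
Nothing else is forced ahead of the shale bed, so its earliest slot is position 3 + 1 = 4.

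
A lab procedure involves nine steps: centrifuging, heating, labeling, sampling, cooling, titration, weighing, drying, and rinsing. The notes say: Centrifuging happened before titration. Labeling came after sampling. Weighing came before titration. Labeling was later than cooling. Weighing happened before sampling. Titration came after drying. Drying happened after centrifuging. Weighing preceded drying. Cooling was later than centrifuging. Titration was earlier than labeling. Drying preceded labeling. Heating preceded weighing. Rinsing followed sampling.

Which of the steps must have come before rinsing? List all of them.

heating, sampling, weighing

Directly stated before rinsing: sampling.
Heating reaches rinsing via heating → weighing → sampling → rinsing.
Weighing reaches rinsing via weighing → sampling → rinsing.
No chain forces titration (or any of the others) ahead of rinsing.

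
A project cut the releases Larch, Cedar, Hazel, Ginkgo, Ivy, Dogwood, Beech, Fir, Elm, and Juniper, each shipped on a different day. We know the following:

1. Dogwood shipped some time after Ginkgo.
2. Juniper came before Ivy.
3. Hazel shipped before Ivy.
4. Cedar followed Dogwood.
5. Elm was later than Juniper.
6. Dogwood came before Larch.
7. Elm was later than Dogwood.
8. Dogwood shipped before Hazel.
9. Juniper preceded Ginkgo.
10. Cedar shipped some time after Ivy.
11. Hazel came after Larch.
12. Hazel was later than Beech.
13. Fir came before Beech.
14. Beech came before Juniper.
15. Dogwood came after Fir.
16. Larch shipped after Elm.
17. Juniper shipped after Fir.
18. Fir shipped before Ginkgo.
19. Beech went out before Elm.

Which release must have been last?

Cedar

Every other release has a chain of constraints placing it before Cedar, so Cedar is last.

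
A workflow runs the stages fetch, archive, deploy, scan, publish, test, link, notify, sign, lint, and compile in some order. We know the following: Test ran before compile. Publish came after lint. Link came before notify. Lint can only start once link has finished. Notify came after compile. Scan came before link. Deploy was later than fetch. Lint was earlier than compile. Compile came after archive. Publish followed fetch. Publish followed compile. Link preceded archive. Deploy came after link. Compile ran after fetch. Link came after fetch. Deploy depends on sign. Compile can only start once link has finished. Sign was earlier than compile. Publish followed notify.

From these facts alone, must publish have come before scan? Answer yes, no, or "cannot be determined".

no

Tracing the constraints gives scan → link → lint → publish, so scan must come before publish.
That means publish cannot be before scan.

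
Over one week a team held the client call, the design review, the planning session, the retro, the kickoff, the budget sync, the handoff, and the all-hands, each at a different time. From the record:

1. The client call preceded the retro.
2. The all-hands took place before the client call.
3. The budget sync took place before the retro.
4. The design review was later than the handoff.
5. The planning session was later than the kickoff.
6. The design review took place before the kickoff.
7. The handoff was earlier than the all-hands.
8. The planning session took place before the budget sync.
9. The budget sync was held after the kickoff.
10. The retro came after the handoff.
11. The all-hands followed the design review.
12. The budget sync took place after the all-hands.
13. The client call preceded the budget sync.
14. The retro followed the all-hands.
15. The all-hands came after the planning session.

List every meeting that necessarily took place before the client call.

Directly stated before the client call: the all-hands.
The design review reaches the client call via the design review → the all-hands → the client call.
The handoff reaches the client call via the handoff → the all-hands → the client call.
The kickoff reaches the client call via the kickoff → the planning session → the all-hands → the client call.
Likewise the planning session reaches the client call by chaining the stated constraints.
No chain forces the budget sync (or any of the others) ahead of the client call.

the all-hands, the design review, the handoff, the kickoff, the planning session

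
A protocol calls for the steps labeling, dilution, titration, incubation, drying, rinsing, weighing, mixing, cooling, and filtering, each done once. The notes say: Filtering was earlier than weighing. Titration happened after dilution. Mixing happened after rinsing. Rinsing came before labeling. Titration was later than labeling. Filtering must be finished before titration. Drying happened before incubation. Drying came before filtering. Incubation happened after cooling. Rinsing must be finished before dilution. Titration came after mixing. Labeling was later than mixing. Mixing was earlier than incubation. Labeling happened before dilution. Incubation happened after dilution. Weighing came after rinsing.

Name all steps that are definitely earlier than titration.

Directly stated before titration: dilution, filtering, labeling, and mixing.
Drying reaches titration via drying → filtering → titration.
Rinsing reaches titration via rinsing → labeling → titration.
No chain forces cooling (or any of the others) ahead of titration.

dilution, drying, filtering, labeling, mixing, rinsing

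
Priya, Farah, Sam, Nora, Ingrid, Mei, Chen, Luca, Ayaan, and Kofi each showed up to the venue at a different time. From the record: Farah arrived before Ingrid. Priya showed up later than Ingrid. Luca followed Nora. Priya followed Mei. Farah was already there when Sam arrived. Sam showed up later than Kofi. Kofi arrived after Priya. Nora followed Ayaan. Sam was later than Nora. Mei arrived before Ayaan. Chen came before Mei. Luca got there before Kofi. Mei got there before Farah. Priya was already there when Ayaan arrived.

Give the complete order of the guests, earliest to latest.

Chen, Mei, Farah, Ingrid, Priya, Ayaan, Nora, Luca, Kofi, Sam

The constraints fix every adjacent pair, so only one ordering works:
Chen → Mei → Farah → Ingrid → Priya → Ayaan → Nora → Luca → Kofi → Sam.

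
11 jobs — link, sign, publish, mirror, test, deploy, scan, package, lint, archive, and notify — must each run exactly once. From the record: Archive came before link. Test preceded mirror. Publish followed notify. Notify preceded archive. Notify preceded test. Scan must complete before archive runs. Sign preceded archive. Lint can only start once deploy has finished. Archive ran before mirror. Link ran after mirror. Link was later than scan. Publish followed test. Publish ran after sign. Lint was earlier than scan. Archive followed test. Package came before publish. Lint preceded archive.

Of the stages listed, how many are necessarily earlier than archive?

6

Directly stated before archive: lint, notify, scan, sign, and test.
Deploy reaches archive via deploy → lint → archive.
That's deploy, lint, notify, scan, sign, and test — 6 in all.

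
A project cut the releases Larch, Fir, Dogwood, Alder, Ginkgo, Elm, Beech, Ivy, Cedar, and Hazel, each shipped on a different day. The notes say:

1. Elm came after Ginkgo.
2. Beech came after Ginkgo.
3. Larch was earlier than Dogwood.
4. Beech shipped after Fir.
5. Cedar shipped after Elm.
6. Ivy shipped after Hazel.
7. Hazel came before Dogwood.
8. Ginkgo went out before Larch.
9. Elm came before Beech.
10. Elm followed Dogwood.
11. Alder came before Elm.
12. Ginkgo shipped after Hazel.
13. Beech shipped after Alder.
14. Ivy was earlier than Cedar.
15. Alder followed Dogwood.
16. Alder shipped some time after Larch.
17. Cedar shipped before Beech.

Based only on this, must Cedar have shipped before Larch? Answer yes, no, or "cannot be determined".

no

Tracing the constraints gives Larch → Dogwood → Elm → Cedar, so Larch must come before Cedar.
That means Cedar cannot be before Larch.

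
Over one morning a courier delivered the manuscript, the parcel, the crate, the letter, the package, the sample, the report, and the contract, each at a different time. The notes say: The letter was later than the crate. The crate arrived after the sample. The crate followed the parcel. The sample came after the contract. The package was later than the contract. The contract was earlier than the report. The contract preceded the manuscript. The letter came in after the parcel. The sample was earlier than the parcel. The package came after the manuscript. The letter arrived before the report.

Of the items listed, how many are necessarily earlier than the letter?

Directly stated before the letter: the crate and the parcel.
The contract reaches the letter via the contract → the sample → the crate → the letter.
The sample reaches the letter via the sample → the crate → the letter.
No chain forces the package (or any of the others) ahead of the letter.
That's the contract, the crate, the parcel, and the sample — 4 in all.

4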